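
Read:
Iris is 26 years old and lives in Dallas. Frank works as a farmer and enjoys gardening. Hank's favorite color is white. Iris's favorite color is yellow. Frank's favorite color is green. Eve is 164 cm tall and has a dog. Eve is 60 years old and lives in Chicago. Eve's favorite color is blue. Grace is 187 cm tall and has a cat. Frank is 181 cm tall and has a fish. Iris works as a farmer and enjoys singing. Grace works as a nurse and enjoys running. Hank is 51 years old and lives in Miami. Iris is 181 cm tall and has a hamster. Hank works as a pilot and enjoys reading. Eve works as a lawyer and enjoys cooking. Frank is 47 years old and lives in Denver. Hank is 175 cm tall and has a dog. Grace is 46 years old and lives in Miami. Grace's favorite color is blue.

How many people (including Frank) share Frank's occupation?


Frank is a farmer. Count = 2

2


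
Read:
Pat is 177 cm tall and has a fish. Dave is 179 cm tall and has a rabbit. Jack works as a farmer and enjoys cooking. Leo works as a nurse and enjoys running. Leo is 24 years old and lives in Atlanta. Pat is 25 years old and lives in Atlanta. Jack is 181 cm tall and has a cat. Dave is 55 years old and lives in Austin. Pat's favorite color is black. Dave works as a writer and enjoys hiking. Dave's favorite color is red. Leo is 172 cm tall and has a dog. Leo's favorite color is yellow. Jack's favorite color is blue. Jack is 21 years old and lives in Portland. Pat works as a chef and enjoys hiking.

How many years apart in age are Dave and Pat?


55 vs 25, diff = 30

30


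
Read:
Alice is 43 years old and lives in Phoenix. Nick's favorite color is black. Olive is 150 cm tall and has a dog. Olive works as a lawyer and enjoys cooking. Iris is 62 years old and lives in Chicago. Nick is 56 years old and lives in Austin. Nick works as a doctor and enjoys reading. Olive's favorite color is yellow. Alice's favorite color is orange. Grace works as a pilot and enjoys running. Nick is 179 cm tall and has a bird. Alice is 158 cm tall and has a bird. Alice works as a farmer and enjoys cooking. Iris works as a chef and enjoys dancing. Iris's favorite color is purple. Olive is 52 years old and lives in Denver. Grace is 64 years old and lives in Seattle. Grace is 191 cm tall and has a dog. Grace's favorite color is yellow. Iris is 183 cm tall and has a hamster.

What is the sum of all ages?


52+64+62+43+56 = 277

277


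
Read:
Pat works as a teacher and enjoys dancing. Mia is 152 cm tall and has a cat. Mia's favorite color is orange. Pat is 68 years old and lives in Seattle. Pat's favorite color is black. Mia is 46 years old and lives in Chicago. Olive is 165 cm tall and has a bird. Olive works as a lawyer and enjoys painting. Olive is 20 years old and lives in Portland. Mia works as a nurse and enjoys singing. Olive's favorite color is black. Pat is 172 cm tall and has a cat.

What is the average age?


Sum=134, n=3, avg=44.67

44.67


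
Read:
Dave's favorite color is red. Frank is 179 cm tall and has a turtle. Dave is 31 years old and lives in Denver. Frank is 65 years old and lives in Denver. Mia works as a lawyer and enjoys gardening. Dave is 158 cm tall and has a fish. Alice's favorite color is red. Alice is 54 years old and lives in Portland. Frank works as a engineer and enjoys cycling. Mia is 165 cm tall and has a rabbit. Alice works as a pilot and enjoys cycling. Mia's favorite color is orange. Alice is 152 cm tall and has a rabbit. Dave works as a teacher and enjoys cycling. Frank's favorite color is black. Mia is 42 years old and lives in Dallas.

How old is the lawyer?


The lawyer is Mia, age 42

42


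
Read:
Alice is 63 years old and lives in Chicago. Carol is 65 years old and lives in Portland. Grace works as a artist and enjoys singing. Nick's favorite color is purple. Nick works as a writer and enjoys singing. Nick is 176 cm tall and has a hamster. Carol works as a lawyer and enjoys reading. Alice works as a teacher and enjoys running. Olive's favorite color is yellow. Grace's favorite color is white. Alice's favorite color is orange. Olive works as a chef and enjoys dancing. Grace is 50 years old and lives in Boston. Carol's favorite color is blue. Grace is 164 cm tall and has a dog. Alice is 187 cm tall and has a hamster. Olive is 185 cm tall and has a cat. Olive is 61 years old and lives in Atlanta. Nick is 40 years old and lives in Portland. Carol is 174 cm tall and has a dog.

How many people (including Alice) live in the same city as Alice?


Alice lives in Chicago. Count = 1

1


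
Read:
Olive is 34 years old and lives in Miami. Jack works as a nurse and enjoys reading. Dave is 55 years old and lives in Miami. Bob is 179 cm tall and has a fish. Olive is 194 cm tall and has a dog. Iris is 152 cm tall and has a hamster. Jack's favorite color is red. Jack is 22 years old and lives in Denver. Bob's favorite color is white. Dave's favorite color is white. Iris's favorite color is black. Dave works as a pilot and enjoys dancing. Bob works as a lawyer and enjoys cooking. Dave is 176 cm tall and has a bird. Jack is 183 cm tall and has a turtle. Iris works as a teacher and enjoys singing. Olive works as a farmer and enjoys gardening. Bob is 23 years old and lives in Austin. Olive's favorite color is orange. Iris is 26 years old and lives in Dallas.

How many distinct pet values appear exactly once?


Unique pet values: 5

5


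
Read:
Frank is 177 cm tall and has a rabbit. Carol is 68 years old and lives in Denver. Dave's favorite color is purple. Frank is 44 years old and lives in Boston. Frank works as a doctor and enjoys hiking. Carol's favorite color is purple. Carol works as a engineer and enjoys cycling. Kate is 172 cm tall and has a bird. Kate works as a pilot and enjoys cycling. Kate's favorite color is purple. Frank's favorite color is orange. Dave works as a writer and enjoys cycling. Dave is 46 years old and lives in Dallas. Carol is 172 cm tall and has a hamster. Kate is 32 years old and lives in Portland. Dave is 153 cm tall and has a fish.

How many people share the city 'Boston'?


Count: 1

1


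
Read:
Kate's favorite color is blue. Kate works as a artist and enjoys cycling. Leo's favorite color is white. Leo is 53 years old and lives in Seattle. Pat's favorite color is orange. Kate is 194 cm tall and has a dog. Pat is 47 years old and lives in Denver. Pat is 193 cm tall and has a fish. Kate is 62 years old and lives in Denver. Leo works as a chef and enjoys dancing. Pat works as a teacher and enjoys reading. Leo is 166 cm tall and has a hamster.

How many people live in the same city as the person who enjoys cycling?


Person with hobby cycling is Kate, city Denver. Count = 2

2


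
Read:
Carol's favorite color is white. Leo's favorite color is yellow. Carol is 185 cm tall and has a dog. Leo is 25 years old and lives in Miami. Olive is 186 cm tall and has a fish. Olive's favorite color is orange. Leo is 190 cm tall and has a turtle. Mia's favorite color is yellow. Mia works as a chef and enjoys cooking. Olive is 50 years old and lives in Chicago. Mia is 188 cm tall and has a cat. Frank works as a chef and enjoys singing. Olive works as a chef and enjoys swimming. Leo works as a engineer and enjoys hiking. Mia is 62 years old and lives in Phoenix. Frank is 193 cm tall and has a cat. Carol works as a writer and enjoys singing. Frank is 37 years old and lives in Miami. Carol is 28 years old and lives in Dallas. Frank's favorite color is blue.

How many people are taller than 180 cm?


Taller than 180: 5

5


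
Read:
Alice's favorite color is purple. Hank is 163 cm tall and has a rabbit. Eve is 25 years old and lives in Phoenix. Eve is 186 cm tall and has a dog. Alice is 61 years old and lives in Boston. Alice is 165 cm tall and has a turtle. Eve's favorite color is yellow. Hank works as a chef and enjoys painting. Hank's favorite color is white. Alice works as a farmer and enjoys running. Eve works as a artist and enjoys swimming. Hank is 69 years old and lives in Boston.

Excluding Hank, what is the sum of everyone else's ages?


Sum (excluding Hank): 86

86


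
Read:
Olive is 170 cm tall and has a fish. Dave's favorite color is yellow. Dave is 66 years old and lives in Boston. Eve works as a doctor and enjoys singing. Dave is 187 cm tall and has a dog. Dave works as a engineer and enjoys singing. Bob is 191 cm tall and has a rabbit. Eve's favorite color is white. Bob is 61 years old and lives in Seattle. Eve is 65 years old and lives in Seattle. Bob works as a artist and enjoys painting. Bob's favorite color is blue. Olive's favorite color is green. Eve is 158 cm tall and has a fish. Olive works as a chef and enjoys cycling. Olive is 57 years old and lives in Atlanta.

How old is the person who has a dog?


Person with dog is Dave, age 66

66


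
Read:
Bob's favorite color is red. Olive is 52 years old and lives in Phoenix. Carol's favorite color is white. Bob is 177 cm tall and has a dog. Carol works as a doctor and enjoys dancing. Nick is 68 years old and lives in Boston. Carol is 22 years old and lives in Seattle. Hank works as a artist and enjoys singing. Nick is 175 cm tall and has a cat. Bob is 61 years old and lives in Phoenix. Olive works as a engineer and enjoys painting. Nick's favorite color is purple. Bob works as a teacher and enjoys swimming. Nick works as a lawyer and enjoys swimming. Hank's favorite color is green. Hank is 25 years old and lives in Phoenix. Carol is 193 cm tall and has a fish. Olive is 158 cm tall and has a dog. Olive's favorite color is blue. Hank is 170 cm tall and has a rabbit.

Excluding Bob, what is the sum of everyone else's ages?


Sum (excluding Bob): 167

167


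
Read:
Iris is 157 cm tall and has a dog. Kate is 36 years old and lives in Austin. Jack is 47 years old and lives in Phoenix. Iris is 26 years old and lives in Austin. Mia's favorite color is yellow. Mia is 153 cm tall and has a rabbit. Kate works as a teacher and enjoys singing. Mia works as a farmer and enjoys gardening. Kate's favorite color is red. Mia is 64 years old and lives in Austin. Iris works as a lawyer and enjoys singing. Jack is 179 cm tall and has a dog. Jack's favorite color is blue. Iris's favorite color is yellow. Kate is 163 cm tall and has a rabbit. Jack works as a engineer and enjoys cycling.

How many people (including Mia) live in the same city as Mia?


Mia lives in Austin. Count = 3

3


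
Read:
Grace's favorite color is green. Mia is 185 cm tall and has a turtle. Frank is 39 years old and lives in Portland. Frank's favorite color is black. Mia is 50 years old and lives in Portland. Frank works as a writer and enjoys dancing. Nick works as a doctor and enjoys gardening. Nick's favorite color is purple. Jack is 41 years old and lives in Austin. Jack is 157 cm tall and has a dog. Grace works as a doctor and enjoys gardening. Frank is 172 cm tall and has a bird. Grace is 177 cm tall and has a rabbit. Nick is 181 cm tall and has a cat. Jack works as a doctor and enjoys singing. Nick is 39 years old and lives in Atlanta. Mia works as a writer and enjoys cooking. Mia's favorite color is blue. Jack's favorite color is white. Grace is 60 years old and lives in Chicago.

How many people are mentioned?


People: Frank, Grace, Nick, Jack, Mia. Count = 5

5


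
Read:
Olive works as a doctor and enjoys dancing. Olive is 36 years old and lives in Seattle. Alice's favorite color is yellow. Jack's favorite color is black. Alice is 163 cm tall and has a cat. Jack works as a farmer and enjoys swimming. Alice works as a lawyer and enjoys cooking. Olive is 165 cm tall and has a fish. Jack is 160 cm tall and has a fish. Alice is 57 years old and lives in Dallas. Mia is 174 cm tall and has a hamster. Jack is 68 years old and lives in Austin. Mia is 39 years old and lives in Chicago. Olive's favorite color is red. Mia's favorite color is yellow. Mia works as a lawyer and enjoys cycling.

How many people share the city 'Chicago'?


Count: 1

1


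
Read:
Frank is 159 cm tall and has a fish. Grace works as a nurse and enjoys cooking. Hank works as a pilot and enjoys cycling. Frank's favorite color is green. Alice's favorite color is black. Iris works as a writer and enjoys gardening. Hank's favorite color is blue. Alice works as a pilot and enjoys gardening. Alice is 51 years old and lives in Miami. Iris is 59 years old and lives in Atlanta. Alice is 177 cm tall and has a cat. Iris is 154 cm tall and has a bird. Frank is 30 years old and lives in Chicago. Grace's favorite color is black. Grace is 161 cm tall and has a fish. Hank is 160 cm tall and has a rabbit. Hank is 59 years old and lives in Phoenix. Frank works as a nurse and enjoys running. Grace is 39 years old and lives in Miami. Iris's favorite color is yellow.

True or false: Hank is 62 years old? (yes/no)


Hank is actually 59. no

no


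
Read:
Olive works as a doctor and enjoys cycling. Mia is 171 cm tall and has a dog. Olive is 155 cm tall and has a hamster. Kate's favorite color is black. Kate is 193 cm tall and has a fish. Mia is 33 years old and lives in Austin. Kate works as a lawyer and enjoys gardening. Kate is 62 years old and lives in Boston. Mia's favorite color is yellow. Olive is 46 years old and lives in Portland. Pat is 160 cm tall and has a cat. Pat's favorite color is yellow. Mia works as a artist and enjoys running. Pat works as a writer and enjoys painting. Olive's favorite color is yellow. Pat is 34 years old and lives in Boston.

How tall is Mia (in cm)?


Mia is 171 cm tall

171


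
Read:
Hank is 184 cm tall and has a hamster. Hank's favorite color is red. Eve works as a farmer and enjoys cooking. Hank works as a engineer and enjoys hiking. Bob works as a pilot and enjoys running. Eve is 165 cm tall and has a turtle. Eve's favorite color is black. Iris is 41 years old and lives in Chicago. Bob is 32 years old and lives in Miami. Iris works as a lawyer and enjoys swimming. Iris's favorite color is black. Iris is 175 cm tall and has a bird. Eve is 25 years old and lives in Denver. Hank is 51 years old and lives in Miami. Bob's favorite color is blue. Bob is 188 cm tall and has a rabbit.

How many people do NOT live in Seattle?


Not in Seattle: 4

4


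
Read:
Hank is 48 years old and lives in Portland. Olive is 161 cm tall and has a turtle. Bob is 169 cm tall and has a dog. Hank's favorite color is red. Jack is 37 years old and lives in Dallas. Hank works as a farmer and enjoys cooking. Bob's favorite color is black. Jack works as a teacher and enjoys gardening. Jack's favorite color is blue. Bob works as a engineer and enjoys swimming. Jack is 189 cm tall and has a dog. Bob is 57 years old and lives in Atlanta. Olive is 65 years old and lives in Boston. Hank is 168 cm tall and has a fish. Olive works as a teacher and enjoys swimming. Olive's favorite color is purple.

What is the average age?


Sum=207, n=4, avg=51.75

51.75


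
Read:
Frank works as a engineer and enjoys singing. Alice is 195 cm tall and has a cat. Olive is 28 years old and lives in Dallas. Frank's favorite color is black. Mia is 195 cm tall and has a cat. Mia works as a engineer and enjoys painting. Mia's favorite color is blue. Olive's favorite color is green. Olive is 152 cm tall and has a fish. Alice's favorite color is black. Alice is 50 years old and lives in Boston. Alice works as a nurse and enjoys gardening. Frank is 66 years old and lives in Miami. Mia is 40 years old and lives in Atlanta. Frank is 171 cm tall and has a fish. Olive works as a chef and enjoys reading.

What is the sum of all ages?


28+40+66+50 = 184

184


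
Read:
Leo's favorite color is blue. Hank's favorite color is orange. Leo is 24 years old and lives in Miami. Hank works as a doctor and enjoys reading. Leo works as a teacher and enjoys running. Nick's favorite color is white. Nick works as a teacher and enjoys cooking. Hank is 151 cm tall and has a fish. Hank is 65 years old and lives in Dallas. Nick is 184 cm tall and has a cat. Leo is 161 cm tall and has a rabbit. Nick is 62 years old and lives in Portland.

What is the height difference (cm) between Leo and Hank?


|161 - 151| = 10

10


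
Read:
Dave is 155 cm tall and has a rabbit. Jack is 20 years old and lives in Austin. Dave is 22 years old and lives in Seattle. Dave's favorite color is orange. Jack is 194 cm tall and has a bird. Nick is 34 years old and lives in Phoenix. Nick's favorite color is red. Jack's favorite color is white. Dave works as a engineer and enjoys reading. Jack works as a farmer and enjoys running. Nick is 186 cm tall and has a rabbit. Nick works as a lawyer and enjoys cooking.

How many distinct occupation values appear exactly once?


Unique occupation values: 3

3


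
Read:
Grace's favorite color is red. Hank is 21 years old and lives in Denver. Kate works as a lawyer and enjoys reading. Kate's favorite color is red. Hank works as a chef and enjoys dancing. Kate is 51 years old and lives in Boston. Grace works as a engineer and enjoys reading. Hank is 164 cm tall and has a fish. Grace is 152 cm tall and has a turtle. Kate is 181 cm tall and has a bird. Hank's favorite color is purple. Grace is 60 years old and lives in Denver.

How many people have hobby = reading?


Count: 2

2


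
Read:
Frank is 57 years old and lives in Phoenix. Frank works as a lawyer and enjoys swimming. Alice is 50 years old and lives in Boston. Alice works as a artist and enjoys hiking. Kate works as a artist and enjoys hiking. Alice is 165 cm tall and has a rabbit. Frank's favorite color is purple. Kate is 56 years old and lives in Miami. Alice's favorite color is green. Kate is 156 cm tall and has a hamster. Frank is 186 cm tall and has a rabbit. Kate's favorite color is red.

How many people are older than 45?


Filter: 3

3


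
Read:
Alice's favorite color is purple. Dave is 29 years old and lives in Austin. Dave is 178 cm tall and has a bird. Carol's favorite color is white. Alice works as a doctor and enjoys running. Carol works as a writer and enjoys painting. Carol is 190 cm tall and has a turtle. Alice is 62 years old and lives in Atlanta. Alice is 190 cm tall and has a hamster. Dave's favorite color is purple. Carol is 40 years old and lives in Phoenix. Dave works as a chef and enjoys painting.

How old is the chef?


The chef is Dave, age 29

29


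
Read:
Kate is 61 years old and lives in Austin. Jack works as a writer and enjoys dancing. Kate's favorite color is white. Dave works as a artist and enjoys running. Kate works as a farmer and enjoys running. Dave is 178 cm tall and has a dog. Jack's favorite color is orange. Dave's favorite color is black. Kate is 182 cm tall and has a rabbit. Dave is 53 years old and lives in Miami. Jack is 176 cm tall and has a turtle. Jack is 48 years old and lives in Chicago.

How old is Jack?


Jack is 48 years old

48


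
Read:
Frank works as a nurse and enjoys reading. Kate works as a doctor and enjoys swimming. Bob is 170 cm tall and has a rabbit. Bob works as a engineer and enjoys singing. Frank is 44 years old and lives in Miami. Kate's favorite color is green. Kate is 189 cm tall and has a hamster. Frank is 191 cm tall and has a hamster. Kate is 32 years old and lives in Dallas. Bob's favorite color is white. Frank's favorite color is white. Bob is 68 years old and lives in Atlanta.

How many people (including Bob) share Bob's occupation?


Bob is a engineer. Count = 1

1


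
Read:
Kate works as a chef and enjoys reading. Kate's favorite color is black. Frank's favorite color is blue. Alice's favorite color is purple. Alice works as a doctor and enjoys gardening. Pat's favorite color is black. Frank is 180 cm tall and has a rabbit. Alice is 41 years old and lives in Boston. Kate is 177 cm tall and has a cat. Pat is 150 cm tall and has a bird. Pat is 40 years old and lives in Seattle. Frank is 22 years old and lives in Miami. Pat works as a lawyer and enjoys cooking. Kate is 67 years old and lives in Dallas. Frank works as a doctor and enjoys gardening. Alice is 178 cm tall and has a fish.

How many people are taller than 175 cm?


Taller than 175: 3

3


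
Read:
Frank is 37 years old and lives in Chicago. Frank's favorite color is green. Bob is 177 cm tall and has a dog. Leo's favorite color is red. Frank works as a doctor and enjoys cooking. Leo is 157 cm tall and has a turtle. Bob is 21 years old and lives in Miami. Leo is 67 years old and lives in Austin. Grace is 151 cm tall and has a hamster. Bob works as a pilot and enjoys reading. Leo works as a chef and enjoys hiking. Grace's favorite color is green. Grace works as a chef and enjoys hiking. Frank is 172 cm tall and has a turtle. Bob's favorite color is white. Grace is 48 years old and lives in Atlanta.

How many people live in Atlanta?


Count in Atlanta: 1

1


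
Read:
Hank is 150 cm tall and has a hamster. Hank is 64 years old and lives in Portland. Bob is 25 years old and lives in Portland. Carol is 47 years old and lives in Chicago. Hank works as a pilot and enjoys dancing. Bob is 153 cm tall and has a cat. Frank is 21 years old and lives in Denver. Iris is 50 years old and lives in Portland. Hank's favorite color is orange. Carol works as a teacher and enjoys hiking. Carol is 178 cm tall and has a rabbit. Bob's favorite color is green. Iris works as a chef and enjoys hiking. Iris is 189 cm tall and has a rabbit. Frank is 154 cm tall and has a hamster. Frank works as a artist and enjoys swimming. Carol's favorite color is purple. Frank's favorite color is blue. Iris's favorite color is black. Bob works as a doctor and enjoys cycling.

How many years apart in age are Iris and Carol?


50 vs 47, diff = 3

3


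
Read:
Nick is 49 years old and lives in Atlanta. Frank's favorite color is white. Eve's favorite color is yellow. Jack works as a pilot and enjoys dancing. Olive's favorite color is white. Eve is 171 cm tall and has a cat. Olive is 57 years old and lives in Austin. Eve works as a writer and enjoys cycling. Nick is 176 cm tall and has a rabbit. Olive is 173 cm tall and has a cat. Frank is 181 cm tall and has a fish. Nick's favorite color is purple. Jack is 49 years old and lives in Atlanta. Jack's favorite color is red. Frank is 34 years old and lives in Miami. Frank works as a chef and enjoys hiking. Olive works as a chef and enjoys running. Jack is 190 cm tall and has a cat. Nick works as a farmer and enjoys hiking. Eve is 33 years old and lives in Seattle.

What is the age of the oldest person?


Oldest: Olive at 57

57


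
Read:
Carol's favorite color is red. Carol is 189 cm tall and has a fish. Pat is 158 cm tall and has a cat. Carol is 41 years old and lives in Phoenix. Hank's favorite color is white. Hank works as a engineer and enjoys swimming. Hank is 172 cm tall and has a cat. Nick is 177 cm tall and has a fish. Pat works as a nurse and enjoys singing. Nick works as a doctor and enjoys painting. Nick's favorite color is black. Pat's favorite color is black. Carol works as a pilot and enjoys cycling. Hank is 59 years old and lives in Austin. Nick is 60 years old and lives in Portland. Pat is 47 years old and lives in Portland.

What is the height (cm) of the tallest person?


Tallest: Carol at 189 cm

189


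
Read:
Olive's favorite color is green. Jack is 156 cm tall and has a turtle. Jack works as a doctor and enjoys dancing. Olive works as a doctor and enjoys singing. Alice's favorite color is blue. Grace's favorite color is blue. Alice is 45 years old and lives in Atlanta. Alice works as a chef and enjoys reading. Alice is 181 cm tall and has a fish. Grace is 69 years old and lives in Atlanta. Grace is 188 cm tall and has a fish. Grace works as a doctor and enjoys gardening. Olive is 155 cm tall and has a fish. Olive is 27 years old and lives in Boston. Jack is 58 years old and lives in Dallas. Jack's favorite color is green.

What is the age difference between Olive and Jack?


|27 - 58| = 31

31


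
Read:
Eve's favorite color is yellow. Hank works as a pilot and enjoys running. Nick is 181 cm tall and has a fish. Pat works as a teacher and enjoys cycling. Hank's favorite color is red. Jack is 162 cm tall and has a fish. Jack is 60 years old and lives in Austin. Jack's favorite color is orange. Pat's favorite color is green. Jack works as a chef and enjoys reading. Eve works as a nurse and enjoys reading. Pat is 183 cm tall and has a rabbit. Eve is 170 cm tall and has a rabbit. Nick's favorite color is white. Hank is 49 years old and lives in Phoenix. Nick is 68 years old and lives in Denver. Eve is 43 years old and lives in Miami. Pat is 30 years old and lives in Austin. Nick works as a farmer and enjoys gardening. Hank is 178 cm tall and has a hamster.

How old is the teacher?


The teacher is Pat, age 30

30


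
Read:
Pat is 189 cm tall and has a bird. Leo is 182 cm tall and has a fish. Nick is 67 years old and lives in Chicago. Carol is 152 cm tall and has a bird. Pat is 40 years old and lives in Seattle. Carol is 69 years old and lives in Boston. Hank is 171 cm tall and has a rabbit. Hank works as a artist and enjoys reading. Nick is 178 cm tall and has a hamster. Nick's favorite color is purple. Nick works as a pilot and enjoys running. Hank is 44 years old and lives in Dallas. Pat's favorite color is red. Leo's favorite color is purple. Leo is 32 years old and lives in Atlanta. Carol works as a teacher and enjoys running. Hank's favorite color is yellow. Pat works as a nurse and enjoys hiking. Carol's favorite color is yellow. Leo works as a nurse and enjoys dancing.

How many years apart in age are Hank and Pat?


44 vs 40, diff = 4

4


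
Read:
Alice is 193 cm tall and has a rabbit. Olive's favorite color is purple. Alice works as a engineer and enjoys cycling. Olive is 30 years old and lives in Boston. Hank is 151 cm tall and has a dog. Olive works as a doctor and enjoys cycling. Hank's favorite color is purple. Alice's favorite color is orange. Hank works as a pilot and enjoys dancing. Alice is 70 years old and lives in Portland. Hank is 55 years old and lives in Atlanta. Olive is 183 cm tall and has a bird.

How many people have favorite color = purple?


Count: 2

2


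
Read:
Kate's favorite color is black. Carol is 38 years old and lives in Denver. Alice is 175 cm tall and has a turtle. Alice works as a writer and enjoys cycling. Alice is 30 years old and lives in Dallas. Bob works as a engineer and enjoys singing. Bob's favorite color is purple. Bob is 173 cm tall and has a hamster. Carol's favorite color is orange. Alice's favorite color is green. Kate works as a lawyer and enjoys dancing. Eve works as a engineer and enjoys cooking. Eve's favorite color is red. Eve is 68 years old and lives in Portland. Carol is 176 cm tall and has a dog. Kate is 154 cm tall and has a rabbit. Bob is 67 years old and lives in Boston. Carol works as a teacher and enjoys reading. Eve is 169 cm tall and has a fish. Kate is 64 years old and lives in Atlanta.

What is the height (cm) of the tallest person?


Tallest: Carol at 176 cm

176


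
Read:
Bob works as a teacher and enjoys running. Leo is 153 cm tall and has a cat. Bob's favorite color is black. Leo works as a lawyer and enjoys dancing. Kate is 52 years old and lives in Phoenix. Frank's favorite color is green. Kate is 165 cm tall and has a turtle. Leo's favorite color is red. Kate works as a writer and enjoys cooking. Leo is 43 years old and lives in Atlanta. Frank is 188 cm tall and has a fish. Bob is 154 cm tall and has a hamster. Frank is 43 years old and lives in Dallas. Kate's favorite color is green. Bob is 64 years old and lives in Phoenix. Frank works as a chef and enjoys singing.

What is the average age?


Sum=202, n=4, avg=50.5

50.5


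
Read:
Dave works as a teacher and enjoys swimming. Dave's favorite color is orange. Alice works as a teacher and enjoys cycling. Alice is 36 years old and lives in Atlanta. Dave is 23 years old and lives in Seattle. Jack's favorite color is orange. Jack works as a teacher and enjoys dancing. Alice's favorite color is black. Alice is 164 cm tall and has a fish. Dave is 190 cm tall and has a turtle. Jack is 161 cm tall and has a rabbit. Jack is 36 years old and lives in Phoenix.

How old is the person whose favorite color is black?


Person with favorite color=black is Alice, age 36

36


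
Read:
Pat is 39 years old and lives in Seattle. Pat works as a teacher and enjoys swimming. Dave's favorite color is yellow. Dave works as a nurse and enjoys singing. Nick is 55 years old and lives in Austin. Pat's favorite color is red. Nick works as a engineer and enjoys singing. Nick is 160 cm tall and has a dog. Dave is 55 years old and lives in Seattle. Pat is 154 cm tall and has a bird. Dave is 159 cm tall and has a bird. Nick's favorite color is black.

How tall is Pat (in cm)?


Pat is 154 cm tall

154


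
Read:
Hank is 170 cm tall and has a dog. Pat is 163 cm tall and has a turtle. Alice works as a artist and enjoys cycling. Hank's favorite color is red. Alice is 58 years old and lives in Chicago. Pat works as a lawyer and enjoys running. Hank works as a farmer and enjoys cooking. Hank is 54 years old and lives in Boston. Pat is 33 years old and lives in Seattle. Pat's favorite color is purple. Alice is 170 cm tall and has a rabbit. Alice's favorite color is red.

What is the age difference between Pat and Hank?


|33 - 54| = 21

21


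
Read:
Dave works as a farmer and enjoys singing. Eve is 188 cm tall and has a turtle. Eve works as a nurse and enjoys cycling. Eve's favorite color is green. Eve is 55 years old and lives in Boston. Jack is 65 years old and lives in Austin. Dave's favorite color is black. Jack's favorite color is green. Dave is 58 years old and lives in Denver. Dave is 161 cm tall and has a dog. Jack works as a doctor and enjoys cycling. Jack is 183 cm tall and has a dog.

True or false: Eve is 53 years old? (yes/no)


Eve is actually 55. no

no


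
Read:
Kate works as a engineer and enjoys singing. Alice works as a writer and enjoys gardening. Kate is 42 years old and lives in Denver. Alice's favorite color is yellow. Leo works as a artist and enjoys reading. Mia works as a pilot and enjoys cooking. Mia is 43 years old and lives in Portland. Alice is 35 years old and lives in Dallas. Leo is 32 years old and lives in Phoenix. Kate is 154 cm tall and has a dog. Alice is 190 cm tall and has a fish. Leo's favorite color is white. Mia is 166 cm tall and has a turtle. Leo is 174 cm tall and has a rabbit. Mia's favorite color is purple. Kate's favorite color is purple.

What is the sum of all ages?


43+35+32+42 = 152

152


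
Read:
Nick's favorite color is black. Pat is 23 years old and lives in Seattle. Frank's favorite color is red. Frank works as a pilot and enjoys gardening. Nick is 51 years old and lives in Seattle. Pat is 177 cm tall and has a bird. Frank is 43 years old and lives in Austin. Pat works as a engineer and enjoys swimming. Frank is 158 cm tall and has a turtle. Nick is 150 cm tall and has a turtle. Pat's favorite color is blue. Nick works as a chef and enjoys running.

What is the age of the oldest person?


Oldest: Nick at 51

51


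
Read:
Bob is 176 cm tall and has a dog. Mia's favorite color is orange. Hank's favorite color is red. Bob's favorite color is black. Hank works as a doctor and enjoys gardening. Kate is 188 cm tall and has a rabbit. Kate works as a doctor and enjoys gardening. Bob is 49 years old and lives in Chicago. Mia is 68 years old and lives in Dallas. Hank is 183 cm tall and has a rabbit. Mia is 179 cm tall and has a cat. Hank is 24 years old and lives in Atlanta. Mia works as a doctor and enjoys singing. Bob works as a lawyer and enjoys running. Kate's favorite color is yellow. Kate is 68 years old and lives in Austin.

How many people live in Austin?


Count in Austin: 1

1


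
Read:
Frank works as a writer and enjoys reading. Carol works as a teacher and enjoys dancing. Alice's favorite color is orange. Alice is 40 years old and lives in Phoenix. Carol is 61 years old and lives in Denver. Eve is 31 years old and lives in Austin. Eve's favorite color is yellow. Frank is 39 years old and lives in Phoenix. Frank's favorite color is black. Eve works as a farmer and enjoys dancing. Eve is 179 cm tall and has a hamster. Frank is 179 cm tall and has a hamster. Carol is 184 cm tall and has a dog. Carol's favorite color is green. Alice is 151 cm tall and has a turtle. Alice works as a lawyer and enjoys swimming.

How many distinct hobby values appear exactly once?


Unique hobby values: 2

2


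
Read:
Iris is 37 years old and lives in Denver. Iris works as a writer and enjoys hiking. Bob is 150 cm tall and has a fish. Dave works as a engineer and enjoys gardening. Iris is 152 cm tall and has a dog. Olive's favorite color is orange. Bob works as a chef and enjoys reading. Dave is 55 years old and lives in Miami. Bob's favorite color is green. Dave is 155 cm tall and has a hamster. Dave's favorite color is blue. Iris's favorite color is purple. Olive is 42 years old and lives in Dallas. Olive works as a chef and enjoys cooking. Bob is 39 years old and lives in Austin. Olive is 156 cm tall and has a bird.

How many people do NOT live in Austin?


Not in Austin: 3

3


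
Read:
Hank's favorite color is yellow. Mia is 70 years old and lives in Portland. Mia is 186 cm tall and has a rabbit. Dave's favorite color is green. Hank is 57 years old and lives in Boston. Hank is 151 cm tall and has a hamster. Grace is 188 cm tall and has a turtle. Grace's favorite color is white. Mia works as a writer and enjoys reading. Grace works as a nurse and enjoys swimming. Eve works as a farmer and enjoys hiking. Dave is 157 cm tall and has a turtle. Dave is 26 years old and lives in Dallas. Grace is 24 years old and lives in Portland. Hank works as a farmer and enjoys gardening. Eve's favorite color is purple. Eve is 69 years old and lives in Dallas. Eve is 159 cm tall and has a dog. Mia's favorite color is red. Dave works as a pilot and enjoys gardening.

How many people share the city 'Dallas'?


Count: 2

2


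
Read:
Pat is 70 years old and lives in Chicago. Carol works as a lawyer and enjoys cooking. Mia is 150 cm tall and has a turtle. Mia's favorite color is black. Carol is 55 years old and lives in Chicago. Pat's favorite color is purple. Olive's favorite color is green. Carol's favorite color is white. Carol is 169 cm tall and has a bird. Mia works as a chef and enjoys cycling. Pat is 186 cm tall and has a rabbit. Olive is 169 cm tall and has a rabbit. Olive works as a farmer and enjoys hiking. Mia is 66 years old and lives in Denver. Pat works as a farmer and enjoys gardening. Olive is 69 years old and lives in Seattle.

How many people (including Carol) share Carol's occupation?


Carol is a lawyer. Count = 1

1


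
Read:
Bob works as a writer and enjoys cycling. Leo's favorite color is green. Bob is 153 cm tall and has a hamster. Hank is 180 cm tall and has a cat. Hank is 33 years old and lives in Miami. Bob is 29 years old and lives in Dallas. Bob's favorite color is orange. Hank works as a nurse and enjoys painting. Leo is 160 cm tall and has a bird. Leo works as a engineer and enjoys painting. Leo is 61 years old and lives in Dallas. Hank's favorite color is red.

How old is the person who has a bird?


Person with bird is Leo, age 61

61


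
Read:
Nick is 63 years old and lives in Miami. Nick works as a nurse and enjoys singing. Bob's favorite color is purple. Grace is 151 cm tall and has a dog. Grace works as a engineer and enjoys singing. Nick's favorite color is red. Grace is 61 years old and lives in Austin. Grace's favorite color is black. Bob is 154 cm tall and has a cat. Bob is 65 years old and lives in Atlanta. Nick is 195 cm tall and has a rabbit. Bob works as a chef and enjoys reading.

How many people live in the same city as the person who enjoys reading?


Person with hobby reading is Bob, city Atlanta. Count = 1

1


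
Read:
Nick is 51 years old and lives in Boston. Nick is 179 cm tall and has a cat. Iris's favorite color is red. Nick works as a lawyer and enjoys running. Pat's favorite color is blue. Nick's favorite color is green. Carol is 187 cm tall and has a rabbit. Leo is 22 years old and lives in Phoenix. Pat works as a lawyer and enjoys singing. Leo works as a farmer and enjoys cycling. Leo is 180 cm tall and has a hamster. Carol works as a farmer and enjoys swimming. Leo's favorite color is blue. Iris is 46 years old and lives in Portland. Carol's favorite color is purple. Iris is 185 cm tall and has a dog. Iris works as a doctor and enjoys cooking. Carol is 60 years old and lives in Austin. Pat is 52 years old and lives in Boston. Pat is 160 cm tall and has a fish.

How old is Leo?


Leo is 22 years old

22


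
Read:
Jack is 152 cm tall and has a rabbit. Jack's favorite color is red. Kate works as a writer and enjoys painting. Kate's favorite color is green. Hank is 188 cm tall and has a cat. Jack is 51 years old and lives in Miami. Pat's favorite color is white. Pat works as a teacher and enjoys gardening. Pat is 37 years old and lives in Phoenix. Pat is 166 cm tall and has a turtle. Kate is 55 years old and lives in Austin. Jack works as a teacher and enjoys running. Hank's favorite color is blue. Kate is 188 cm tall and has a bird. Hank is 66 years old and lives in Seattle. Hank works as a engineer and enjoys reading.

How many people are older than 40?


Filter: 3

3


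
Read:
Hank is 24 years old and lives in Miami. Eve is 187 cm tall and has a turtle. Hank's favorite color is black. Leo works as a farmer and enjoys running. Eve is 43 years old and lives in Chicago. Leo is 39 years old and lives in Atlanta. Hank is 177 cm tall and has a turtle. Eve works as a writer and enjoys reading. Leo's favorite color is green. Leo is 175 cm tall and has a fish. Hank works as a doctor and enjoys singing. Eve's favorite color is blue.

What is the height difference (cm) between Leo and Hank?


|175 - 177| = 2

2


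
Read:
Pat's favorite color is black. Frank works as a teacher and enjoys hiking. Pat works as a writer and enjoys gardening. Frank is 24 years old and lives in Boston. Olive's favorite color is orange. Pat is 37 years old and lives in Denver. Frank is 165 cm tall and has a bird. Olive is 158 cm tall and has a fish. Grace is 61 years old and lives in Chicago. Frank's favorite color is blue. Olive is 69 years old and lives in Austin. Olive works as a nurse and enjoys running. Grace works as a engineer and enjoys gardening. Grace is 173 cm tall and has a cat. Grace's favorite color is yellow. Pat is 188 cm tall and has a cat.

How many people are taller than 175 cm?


Taller than 175: 1

1


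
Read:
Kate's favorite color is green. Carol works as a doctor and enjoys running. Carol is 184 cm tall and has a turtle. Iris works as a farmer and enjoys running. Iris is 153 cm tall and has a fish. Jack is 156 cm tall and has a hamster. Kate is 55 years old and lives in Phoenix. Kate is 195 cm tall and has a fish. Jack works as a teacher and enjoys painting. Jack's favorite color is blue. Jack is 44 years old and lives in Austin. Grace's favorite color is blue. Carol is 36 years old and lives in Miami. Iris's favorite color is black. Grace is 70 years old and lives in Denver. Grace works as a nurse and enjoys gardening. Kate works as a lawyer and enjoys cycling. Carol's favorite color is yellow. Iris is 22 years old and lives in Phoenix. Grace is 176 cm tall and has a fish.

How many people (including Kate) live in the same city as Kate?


Kate lives in Phoenix. Count = 2

2


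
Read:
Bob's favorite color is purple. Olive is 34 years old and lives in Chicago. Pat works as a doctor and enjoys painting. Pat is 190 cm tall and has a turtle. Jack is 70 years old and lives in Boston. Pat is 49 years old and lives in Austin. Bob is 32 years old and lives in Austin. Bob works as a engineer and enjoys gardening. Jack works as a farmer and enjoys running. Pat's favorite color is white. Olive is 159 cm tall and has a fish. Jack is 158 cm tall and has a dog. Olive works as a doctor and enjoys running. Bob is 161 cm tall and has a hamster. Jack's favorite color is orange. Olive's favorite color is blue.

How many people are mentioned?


People: Bob, Olive, Jack, Pat. Count = 4

4
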